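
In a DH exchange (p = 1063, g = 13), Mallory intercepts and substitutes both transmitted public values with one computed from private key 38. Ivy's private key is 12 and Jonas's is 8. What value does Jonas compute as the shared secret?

Jonas receives Mallory's public value M = 13^38 mod 1063 instead of the honest one.
13^1 ≡ 13 (mod 1063)
13^2 = (13^1)^2 ≡ 13^2 = 169 ≡ 169 (mod 1063)
13^4 = (13^2)^2 ≡ 169^2 = 28561 ≡ 923 (mod 1063)
13^8 = (13^4)^2 ≡ 923^2 = 851929 ≡ 466 (mod 1063)
13^16 = (13^8)^2 ≡ 466^2 = 217156 ≡ 304 (mod 1063)
13^32 = (13^16)^2 ≡ 304^2 = 92416 ≡ 998 (mod 1063)
13^38 = 13^32 · 13^4 · 13^2 ≡ 998 · 923 · 169 ≡ 802 (mod 1063).
So M = 802. Jonas computes K = M^8 mod 1063.
802^1 ≡ 802 (mod 1063)
802^2 = (802^1)^2 ≡ 802^2 = 643204 ≡ 89 (mod 1063)
802^4 = (802^2)^2 ≡ 89^2 = 7921 ≡ 480 (mod 1063)
802^8 = (802^4)^2 ≡ 480^2 = 230400 ≡ 792 (mod 1063)

792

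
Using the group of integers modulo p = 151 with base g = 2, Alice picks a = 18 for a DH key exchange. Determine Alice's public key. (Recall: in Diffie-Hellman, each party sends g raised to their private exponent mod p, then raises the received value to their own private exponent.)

Public value = 2^18 mod 151.
2^1 ≡ 2 (mod 151)
2^2 = (2^1)^2 ≡ 2^2 = 4 ≡ 4 (mod 151)
2^4 = (2^2)^2 ≡ 4^2 = 16 ≡ 16 (mod 151)
2^8 = (2^4)^2 ≡ 16^2 = 256 ≡ 105 (mod 151)
2^16 = (2^8)^2 ≡ 105^2 = 11025 ≡ 2 (mod 151)
2^18 = 2^16 · 2^2 ≡ 2 · 4 ≡ 8 (mod 151).

8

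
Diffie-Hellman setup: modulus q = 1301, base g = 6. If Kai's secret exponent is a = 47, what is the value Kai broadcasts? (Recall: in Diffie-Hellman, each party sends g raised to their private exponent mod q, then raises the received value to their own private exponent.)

Public value = 6^47 mod 1301.
6^1 ≡ 6 (mod 1301)
6^2 = (6^1)^2 ≡ 6^2 = 36 ≡ 36 (mod 1301)
6^4 = (6^2)^2 ≡ 36^2 = 1296 ≡ 1296 (mod 1301)
6^8 = (6^4)^2 ≡ 1296^2 = 1679616 ≡ 25 (mod 1301)
6^16 = (6^8)^2 ≡ 25^2 = 625 ≡ 625 (mod 1301)
6^32 = (6^16)^2 ≡ 625^2 = 390625 ≡ 325 (mod 1301)
6^47 = 6^32 · 6^8 · 6^4 · 6^2 · 6^1 ≡ 325 · 25 · 1296 · 36 · 6 ≡ 245 (mod 1301).

245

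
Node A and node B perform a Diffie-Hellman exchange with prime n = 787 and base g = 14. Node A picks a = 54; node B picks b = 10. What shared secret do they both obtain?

Node B sends B = g^b mod n = 14^10 mod 787.
14^1 ≡ 14 (mod 787)
14^2 = (14^1)^2 ≡ 14^2 = 196 ≡ 196 (mod 787)
14^4 = (14^2)^2 ≡ 196^2 = 38416 ≡ 640 (mod 787)
14^8 = (14^4)^2 ≡ 640^2 = 409600 ≡ 360 (mod 787)
14^10 = 14^8 · 14^2 ≡ 360 · 196 ≡ 517 (mod 787).
So B = 517. Node A then computes K = B^a mod n = 517^54 mod 787.
517^1 ≡ 517 (mod 787)
517^2 = (517^1)^2 ≡ 517^2 = 267289 ≡ 496 (mod 787)
517^4 = (517^2)^2 ≡ 496^2 = 246016 ≡ 472 (mod 787)
517^8 = (517^4)^2 ≡ 472^2 = 222784 ≡ 63 (mod 787)
517^16 = (517^8)^2 ≡ 63^2 = 3969 ≡ 34 (mod 787)
517^32 = (517^16)^2 ≡ 34^2 = 1156 ≡ 369 (mod 787)
517^54 = 517^32 · 517^16 · 517^4 · 517^2 ≡ 369 · 34 · 472 · 496 ≡ 156 (mod 787).

156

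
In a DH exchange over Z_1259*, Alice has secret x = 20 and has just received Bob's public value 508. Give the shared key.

986

Shared key K = 508^20 mod 1259.
508^1 ≡ 508 (mod 1259)
508^2 = (508^1)^2 ≡ 508^2 = 258064 ≡ 1228 (mod 1259)
508^4 = (508^2)^2 ≡ 1228^2 = 1507984 ≡ 961 (mod 1259)
508^8 = (508^4)^2 ≡ 961^2 = 923521 ≡ 674 (mod 1259)
508^16 = (508^8)^2 ≡ 674^2 = 454276 ≡ 1036 (mod 1259)
508^20 = 508^16 · 508^4 ≡ 1036 · 961 ≡ 986 (mod 1259).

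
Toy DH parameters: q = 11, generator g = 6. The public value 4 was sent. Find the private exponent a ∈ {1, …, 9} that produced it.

8

Try successive powers of 6 modulo 11:
6^1 ≡ 6
6^2 ≡ 3
6^3 ≡ 7
6^4 ≡ 9
6^5 ≡ 10
6^6 ≡ 5
6^7 ≡ 8
6^8 ≡ 4
Found: a = 8.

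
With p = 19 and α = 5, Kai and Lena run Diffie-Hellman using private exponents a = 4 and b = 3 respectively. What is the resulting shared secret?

Lena sends B = α^b mod p = 5^3 mod 19.
5^1 ≡ 5 (mod 19)
5^2 = (5^1)^2 ≡ 5^2 = 25 ≡ 6 (mod 19)
5^3 = 5^2 · 5^1 ≡ 6 · 5 ≡ 11 (mod 19).
So B = 11. Kai then computes K = B^a mod p = 11^4 mod 19.
11^1 ≡ 11 (mod 19)
11^2 = (11^1)^2 ≡ 11^2 = 121 ≡ 7 (mod 19)
11^4 = (11^2)^2 ≡ 7^2 = 49 ≡ 11 (mod 19)

11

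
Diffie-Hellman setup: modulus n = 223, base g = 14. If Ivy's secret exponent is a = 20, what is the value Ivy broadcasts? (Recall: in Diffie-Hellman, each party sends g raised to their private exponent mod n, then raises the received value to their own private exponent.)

Public value = 14^20 mod 223.
14^1 ≡ 14 (mod 223)
14^2 = (14^1)^2 ≡ 14^2 = 196 ≡ 196 (mod 223)
14^4 = (14^2)^2 ≡ 196^2 = 38416 ≡ 60 (mod 223)
14^8 = (14^4)^2 ≡ 60^2 = 3600 ≡ 32 (mod 223)
14^16 = (14^8)^2 ≡ 32^2 = 1024 ≡ 132 (mod 223)
14^20 = 14^16 · 14^4 ≡ 132 · 60 ≡ 115 (mod 223).

115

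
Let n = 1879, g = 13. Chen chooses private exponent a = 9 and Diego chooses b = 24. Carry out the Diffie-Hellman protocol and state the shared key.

1609

Chen sends A = g^a mod n = 13^9 mod 1879.
13^1 ≡ 13 (mod 1879)
13^2 = (13^1)^2 ≡ 13^2 = 169 ≡ 169 (mod 1879)
13^4 = (13^2)^2 ≡ 169^2 = 28561 ≡ 376 (mod 1879)
13^8 = (13^4)^2 ≡ 376^2 = 141376 ≡ 451 (mod 1879)
13^9 = 13^8 · 13^1 ≡ 451 · 13 ≡ 226 (mod 1879).
So A = 226. Diego then computes K = A^b mod n = 226^24 mod 1879.
226^1 ≡ 226 (mod 1879)
226^2 = (226^1)^2 ≡ 226^2 = 51076 ≡ 343 (mod 1879)
226^4 = (226^2)^2 ≡ 343^2 = 117649 ≡ 1151 (mod 1879)
226^8 = (226^4)^2 ≡ 1151^2 = 1324801 ≡ 106 (mod 1879)
226^16 = (226^8)^2 ≡ 106^2 = 11236 ≡ 1841 (mod 1879)
226^24 = 226^16 · 226^8 ≡ 1841 · 106 ≡ 1609 (mod 1879).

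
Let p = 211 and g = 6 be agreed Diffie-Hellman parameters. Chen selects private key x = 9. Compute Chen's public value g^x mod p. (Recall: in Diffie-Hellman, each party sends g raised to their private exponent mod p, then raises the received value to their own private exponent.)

125

Public value = 6^9 mod 211.
6^1 ≡ 6 (mod 211)
6^2 = (6^1)^2 ≡ 6^2 = 36 ≡ 36 (mod 211)
6^4 = (6^2)^2 ≡ 36^2 = 1296 ≡ 30 (mod 211)
6^8 = (6^4)^2 ≡ 30^2 = 900 ≡ 56 (mod 211)
6^9 = 6^8 · 6^1 ≡ 56 · 6 ≡ 125 (mod 211).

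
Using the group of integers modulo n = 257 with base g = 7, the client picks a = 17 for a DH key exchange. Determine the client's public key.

125

Public value = 7^17 (mod 257).
7^1 ≡ 7 (mod 257)
7^2 = (7^1)^2 ≡ 7^2 = 49 ≡ 49 (mod 257)
7^4 = (7^2)^2 ≡ 49^2 = 2401 ≡ 88 (mod 257)
7^8 = (7^4)^2 ≡ 88^2 = 7744 ≡ 34 (mod 257)
7^16 = (7^8)^2 ≡ 34^2 = 1156 ≡ 128 (mod 257)
7^17 = 7^16 · 7^1 ≡ 128 · 7 ≡ 125 (mod 257).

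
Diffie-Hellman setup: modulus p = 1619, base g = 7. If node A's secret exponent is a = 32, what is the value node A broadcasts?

1403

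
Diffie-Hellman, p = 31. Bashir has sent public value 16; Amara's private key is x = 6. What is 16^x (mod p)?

16

Shared key K = 16^6 mod 31.
16^1 ≡ 16 (mod 31)
16^2 = (16^1)^2 ≡ 16^2 = 256 ≡ 8 (mod 31)
16^4 = (16^2)^2 ≡ 8^2 = 64 ≡ 2 (mod 31)
16^6 = 16^4 · 16^2 ≡ 2 · 8 ≡ 16 (mod 31).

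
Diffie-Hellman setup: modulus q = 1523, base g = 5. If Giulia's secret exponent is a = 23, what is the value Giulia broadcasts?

Public value = 5^23 mod 1523.
5^1 ≡ 5 (mod 1523)
5^2 = (5^1)^2 ≡ 5^2 = 25 ≡ 25 (mod 1523)
5^4 = (5^2)^2 ≡ 25^2 = 625 ≡ 625 (mod 1523)
5^8 = (5^4)^2 ≡ 625^2 = 390625 ≡ 737 (mod 1523)
5^16 = (5^8)^2 ≡ 737^2 = 543169 ≡ 981 (mod 1523)
5^23 = 5^16 · 5^4 · 5^2 · 5^1 ≡ 981 · 625 · 25 · 5 ≡ 219 (mod 1523).

219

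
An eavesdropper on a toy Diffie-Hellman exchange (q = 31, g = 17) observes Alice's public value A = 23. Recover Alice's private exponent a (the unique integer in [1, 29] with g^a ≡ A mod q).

21

Try successive powers of 17 modulo 31:
17^1 ≡ 17
17^2 ≡ 10
17^3 ≡ 15
17^4 ≡ 7
17^5 ≡ 26
17^6 ≡ 8
17^7 ≡ 12
17^8 ≡ 18
17^9 ≡ 27
17^10 ≡ 25
17^11 ≡ 22
17^12 ≡ 2
17^13 ≡ 3
17^14 ≡ 20
17^15 ≡ 30
17^16 ≡ 14
17^17 ≡ 21
17^18 ≡ 16
17^19 ≡ 24
17^20 ≡ 5
17^21 ≡ 23
Found: a = 21.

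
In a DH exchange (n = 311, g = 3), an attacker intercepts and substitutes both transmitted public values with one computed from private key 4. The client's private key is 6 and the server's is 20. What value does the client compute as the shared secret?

The client receives an attacker's public value M = 3^4 mod 311 instead of the honest one.
3^1 ≡ 3 (mod 311)
3^2 = (3^1)^2 ≡ 3^2 = 9 ≡ 9 (mod 311)
3^4 = (3^2)^2 ≡ 9^2 = 81 ≡ 81 (mod 311)
So M = 81. The client computes K = M^6 mod 311.
81^1 ≡ 81 (mod 311)
81^2 = (81^1)^2 ≡ 81^2 = 6561 ≡ 30 (mod 311)
81^4 = (81^2)^2 ≡ 30^2 = 900 ≡ 278 (mod 311)
81^6 = 81^4 · 81^2 ≡ 278 · 30 ≡ 254 (mod 311).

254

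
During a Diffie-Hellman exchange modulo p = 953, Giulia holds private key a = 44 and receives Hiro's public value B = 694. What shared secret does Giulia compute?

747

Shared key K = 694^44 mod 953.
694^1 ≡ 694 (mod 953)
694^2 = (694^1)^2 ≡ 694^2 = 481636 ≡ 371 (mod 953)
694^4 = (694^2)^2 ≡ 371^2 = 137641 ≡ 409 (mod 953)
694^8 = (694^4)^2 ≡ 409^2 = 167281 ≡ 506 (mod 953)
694^16 = (694^8)^2 ≡ 506^2 = 256036 ≡ 632 (mod 953)
694^32 = (694^16)^2 ≡ 632^2 = 399424 ≡ 117 (mod 953)
694^44 = 694^32 · 694^8 · 694^4 ≡ 117 · 506 · 409 ≡ 747 (mod 953).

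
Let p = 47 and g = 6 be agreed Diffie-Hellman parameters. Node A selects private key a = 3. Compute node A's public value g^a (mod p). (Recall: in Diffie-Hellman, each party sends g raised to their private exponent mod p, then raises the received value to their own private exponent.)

Public value = 6^3 (mod 47).
6^1 ≡ 6 (mod 47)
6^2 = (6^1)^2 ≡ 6^2 = 36 ≡ 36 (mod 47)
6^3 = 6^2 · 6^1 ≡ 36 · 6 ≡ 28 (mod 47).

28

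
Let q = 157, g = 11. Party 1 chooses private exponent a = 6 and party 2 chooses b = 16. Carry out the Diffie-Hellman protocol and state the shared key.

Party 2 sends B = g^b mod q = 11^16 mod 157.
11^1 ≡ 11 (mod 157)
11^2 = (11^1)^2 ≡ 11^2 = 121 ≡ 121 (mod 157)
11^4 = (11^2)^2 ≡ 121^2 = 14641 ≡ 40 (mod 157)
11^8 = (11^4)^2 ≡ 40^2 = 1600 ≡ 30 (mod 157)
11^16 = (11^8)^2 ≡ 30^2 = 900 ≡ 115 (mod 157)
So B = 115. Party 1 then computes K = B^a mod q = 115^6 mod 157.
115^1 ≡ 115 (mod 157)
115^2 = (115^1)^2 ≡ 115^2 = 13225 ≡ 37 (mod 157)
115^4 = (115^2)^2 ≡ 37^2 = 1369 ≡ 113 (mod 157)
115^6 = 115^4 · 115^2 ≡ 113 · 37 ≡ 99 (mod 157).

99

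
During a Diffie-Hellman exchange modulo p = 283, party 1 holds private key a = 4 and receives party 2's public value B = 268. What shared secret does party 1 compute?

251

Shared key K = 268^4 mod 283.
268^1 ≡ 268 (mod 283)
268^2 = (268^1)^2 ≡ 268^2 = 71824 ≡ 225 (mod 283)
268^4 = (268^2)^2 ≡ 225^2 = 50625 ≡ 251 (mod 283)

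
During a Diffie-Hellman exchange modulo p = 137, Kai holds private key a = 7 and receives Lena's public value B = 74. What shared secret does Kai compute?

Shared key K = 74^7 mod 137.
74^1 ≡ 74 (mod 137)
74^2 = (74^1)^2 ≡ 74^2 = 5476 ≡ 133 (mod 137)
74^4 = (74^2)^2 ≡ 133^2 = 17689 ≡ 16 (mod 137)
74^7 = 74^4 · 74^2 · 74^1 ≡ 16 · 133 · 74 ≡ 59 (mod 137).

59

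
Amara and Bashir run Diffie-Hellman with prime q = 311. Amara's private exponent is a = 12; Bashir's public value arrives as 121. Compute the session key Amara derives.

Shared key K = 121^12 mod 311.
121^1 ≡ 121 (mod 311)
121^2 = (121^1)^2 ≡ 121^2 = 14641 ≡ 24 (mod 311)
121^4 = (121^2)^2 ≡ 24^2 = 576 ≡ 265 (mod 311)
121^8 = (121^4)^2 ≡ 265^2 = 70225 ≡ 250 (mod 311)
121^12 = 121^8 · 121^4 ≡ 250 · 265 ≡ 7 (mod 311).

7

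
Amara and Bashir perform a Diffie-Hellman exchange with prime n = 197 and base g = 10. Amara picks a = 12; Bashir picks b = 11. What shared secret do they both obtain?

Amara sends A = g^a mod n = 10^12 mod 197.
10^1 ≡ 10 (mod 197)
10^2 = (10^1)^2 ≡ 10^2 = 100 ≡ 100 (mod 197)
10^4 = (10^2)^2 ≡ 100^2 = 10000 ≡ 150 (mod 197)
10^8 = (10^4)^2 ≡ 150^2 = 22500 ≡ 42 (mod 197)
10^12 = 10^8 · 10^4 ≡ 42 · 150 ≡ 193 (mod 197).
So A = 193. Bashir then computes K = A^b mod n = 193^11 mod 197.
193^1 ≡ 193 (mod 197)
193^2 = (193^1)^2 ≡ 193^2 = 37249 ≡ 16 (mod 197)
193^4 = (193^2)^2 ≡ 16^2 = 256 ≡ 59 (mod 197)
193^8 = (193^4)^2 ≡ 59^2 = 3481 ≡ 132 (mod 197)
193^11 = 193^8 · 193^2 · 193^1 ≡ 132 · 16 · 193 ≡ 23 (mod 197).

23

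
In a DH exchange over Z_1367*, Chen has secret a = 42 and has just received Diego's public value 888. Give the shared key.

Shared key K = 888^42 mod 1367.
888^1 ≡ 888 (mod 1367)
888^2 = (888^1)^2 ≡ 888^2 = 788544 ≡ 1152 (mod 1367)
888^4 = (888^2)^2 ≡ 1152^2 = 1327104 ≡ 1114 (mod 1367)
888^8 = (888^4)^2 ≡ 1114^2 = 1240996 ≡ 1127 (mod 1367)
888^16 = (888^8)^2 ≡ 1127^2 = 1270129 ≡ 186 (mod 1367)
888^32 = (888^16)^2 ≡ 186^2 = 34596 ≡ 421 (mod 1367)
888^42 = 888^32 · 888^8 · 888^2 ≡ 421 · 1127 · 1152 ≡ 603 (mod 1367).

603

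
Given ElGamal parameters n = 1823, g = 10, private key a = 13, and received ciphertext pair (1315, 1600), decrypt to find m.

Shared mask s = c₁^a mod n = 1315^13 mod 1823.
1315^1 ≡ 1315 (mod 1823)
1315^2 = (1315^1)^2 ≡ 1315^2 = 1729225 ≡ 1021 (mod 1823)
1315^4 = (1315^2)^2 ≡ 1021^2 = 1042441 ≡ 1508 (mod 1823)
1315^8 = (1315^4)^2 ≡ 1508^2 = 2274064 ≡ 783 (mod 1823)
1315^13 = 1315^8 · 1315^4 · 1315^1 ≡ 783 · 1508 · 1315 ≡ 870 (mod 1823).
So s = 870; s⁻¹ ≡ 593 (mod 1823).
m = c₂ · s⁻¹ mod 1823 = 1600 · 593 mod 1823 = 840.

840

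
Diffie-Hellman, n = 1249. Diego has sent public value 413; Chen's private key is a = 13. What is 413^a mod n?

911

Shared key K = 413^13 mod 1249.
413^1 ≡ 413 (mod 1249)
413^2 = (413^1)^2 ≡ 413^2 = 170569 ≡ 705 (mod 1249)
413^4 = (413^2)^2 ≡ 705^2 = 497025 ≡ 1172 (mod 1249)
413^8 = (413^4)^2 ≡ 1172^2 = 1373584 ≡ 933 (mod 1249)
413^13 = 413^8 · 413^4 · 413^1 ≡ 933 · 1172 · 413 ≡ 911 (mod 1249).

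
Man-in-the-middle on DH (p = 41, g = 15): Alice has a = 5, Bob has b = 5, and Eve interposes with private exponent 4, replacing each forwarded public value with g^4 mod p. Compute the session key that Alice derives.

Alice receives Eve's public value M = 15^4 mod 41 instead of the honest one.
15^1 ≡ 15 (mod 41)
15^2 = (15^1)^2 ≡ 15^2 = 225 ≡ 20 (mod 41)
15^4 = (15^2)^2 ≡ 20^2 = 400 ≡ 31 (mod 41)
So M = 31. Alice computes K = M^5 mod 41.
31^1 ≡ 31 (mod 41)
31^2 = (31^1)^2 ≡ 31^2 = 961 ≡ 18 (mod 41)
31^4 = (31^2)^2 ≡ 18^2 = 324 ≡ 37 (mod 41)
31^5 = 31^4 · 31^1 ≡ 37 · 31 ≡ 40 (mod 41).

40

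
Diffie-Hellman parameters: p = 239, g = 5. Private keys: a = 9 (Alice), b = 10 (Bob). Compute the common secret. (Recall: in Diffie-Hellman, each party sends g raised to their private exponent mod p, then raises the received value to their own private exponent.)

91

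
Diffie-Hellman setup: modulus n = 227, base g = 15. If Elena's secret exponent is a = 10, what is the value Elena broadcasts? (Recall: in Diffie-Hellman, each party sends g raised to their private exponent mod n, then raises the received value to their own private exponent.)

Public value = 15^10 (mod 227).
15^1 ≡ 15 (mod 227)
15^2 = (15^1)^2 ≡ 15^2 = 225 ≡ 225 (mod 227)
15^4 = (15^2)^2 ≡ 225^2 = 50625 ≡ 4 (mod 227)
15^8 = (15^4)^2 ≡ 4^2 = 16 ≡ 16 (mod 227)
15^10 = 15^8 · 15^2 ≡ 16 · 225 ≡ 195 (mod 227).

195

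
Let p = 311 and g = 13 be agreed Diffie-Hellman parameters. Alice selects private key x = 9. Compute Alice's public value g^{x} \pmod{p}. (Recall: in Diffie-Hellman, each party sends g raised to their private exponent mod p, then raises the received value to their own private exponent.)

225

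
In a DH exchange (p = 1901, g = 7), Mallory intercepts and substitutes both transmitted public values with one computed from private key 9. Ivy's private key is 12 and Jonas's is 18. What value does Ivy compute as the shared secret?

1310

Ivy receives Mallory's public value M = 7^9 mod 1901 instead of the honest one.
7^1 ≡ 7 (mod 1901)
7^2 = (7^1)^2 ≡ 7^2 = 49 ≡ 49 (mod 1901)
7^4 = (7^2)^2 ≡ 49^2 = 2401 ≡ 500 (mod 1901)
7^8 = (7^4)^2 ≡ 500^2 = 250000 ≡ 969 (mod 1901)
7^9 = 7^8 · 7^1 ≡ 969 · 7 ≡ 1080 (mod 1901).
So M = 1080. Ivy computes K = M^12 mod 1901.
1080^1 ≡ 1080 (mod 1901)
1080^2 = (1080^1)^2 ≡ 1080^2 = 1166400 ≡ 1087 (mod 1901)
1080^4 = (1080^2)^2 ≡ 1087^2 = 1181569 ≡ 1048 (mod 1901)
1080^8 = (1080^4)^2 ≡ 1048^2 = 1098304 ≡ 1427 (mod 1901)
1080^12 = 1080^8 · 1080^4 ≡ 1427 · 1048 ≡ 1310 (mod 1901).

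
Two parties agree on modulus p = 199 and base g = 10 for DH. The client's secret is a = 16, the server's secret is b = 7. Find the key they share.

81

The client sends A = g^a mod p = 10^16 mod 199.
10^1 ≡ 10 (mod 199)
10^2 = (10^1)^2 ≡ 10^2 = 100 ≡ 100 (mod 199)
10^4 = (10^2)^2 ≡ 100^2 = 10000 ≡ 50 (mod 199)
10^8 = (10^4)^2 ≡ 50^2 = 2500 ≡ 112 (mod 199)
10^16 = (10^8)^2 ≡ 112^2 = 12544 ≡ 7 (mod 199)
So A = 7. The server then computes K = A^b mod p = 7^7 mod 199.
7^1 ≡ 7 (mod 199)
7^2 = (7^1)^2 ≡ 7^2 = 49 ≡ 49 (mod 199)
7^4 = (7^2)^2 ≡ 49^2 = 2401 ≡ 13 (mod 199)
7^7 = 7^4 · 7^2 · 7^1 ≡ 13 · 49 · 7 ≡ 81 (mod 199).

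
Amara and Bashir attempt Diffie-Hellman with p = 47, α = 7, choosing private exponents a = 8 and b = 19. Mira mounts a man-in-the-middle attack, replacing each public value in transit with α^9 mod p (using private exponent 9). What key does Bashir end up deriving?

Bashir receives Mira's public value M = 7^9 mod 47 instead of the honest one.
7^1 ≡ 7 (mod 47)
7^2 = (7^1)^2 ≡ 7^2 = 49 ≡ 2 (mod 47)
7^4 = (7^2)^2 ≡ 2^2 = 4 ≡ 4 (mod 47)
7^8 = (7^4)^2 ≡ 4^2 = 16 ≡ 16 (mod 47)
7^9 = 7^8 · 7^1 ≡ 16 · 7 ≡ 18 (mod 47).
So M = 18. Bashir computes K = M^19 mod 47.
18^1 ≡ 18 (mod 47)
18^2 = (18^1)^2 ≡ 18^2 = 324 ≡ 42 (mod 47)
18^4 = (18^2)^2 ≡ 42^2 = 1764 ≡ 25 (mod 47)
18^8 = (18^4)^2 ≡ 25^2 = 625 ≡ 14 (mod 47)
18^16 = (18^8)^2 ≡ 14^2 = 196 ≡ 8 (mod 47)
18^19 = 18^16 · 18^2 · 18^1 ≡ 8 · 42 · 18 ≡ 32 (mod 47).

32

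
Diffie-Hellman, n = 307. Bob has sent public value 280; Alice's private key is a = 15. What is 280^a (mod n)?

Shared key K = 280^15 mod 307.
280^1 ≡ 280 (mod 307)
280^2 = (280^1)^2 ≡ 280^2 = 78400 ≡ 115 (mod 307)
280^4 = (280^2)^2 ≡ 115^2 = 13225 ≡ 24 (mod 307)
280^8 = (280^4)^2 ≡ 24^2 = 576 ≡ 269 (mod 307)
280^15 = 280^8 · 280^4 · 280^2 · 280^1 ≡ 269 · 24 · 115 · 280 ≡ 299 (mod 307).

299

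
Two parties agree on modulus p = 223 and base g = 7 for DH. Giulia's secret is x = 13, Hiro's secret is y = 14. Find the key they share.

210

Giulia sends A = g^x mod p = 7^13 mod 223.
7^1 ≡ 7 (mod 223)
7^2 = (7^1)^2 ≡ 7^2 = 49 ≡ 49 (mod 223)
7^4 = (7^2)^2 ≡ 49^2 = 2401 ≡ 171 (mod 223)
7^8 = (7^4)^2 ≡ 171^2 = 29241 ≡ 28 (mod 223)
7^13 = 7^8 · 7^4 · 7^1 ≡ 28 · 171 · 7 ≡ 66 (mod 223).
So A = 66. Hiro then computes K = A^y mod p = 66^14 mod 223.
66^1 ≡ 66 (mod 223)
66^2 = (66^1)^2 ≡ 66^2 = 4356 ≡ 119 (mod 223)
66^4 = (66^2)^2 ≡ 119^2 = 14161 ≡ 112 (mod 223)
66^8 = (66^4)^2 ≡ 112^2 = 12544 ≡ 56 (mod 223)
66^14 = 66^8 · 66^4 · 66^2 ≡ 56 · 112 · 119 ≡ 210 (mod 223).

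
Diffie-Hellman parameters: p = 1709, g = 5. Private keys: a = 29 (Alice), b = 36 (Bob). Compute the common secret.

Alice sends A = g^a mod p = 5^29 mod 1709.
5^1 ≡ 5 (mod 1709)
5^2 = (5^1)^2 ≡ 5^2 = 25 ≡ 25 (mod 1709)
5^4 = (5^2)^2 ≡ 25^2 = 625 ≡ 625 (mod 1709)
5^8 = (5^4)^2 ≡ 625^2 = 390625 ≡ 973 (mod 1709)
5^16 = (5^8)^2 ≡ 973^2 = 946729 ≡ 1652 (mod 1709)
5^29 = 5^16 · 5^8 · 5^4 · 5^1 ≡ 1652 · 973 · 625 · 5 ≡ 901 (mod 1709).
So A = 901. Bob then computes K = A^b mod p = 901^36 mod 1709.
901^1 ≡ 901 (mod 1709)
901^2 = (901^1)^2 ≡ 901^2 = 811801 ≡ 26 (mod 1709)
901^4 = (901^2)^2 ≡ 26^2 = 676 ≡ 676 (mod 1709)
901^8 = (901^4)^2 ≡ 676^2 = 456976 ≡ 673 (mod 1709)
901^16 = (901^8)^2 ≡ 673^2 = 452929 ≡ 44 (mod 1709)
901^32 = (901^16)^2 ≡ 44^2 = 1936 ≡ 227 (mod 1709)
901^36 = 901^32 · 901^4 ≡ 227 · 676 ≡ 1351 (mod 1709).

1351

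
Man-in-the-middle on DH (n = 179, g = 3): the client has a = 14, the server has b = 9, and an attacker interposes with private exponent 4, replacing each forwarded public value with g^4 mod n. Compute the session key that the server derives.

The server receives an attacker's public value M = 3^4 mod 179 instead of the honest one.
3^1 ≡ 3 (mod 179)
3^2 = (3^1)^2 ≡ 3^2 = 9 ≡ 9 (mod 179)
3^4 = (3^2)^2 ≡ 9^2 = 81 ≡ 81 (mod 179)
So M = 81. The server computes K = M^9 mod 179.
81^1 ≡ 81 (mod 179)
81^2 = (81^1)^2 ≡ 81^2 = 6561 ≡ 117 (mod 179)
81^4 = (81^2)^2 ≡ 117^2 = 13689 ≡ 85 (mod 179)
81^8 = (81^4)^2 ≡ 85^2 = 7225 ≡ 65 (mod 179)
81^9 = 81^8 · 81^1 ≡ 65 · 81 ≡ 74 (mod 179).

74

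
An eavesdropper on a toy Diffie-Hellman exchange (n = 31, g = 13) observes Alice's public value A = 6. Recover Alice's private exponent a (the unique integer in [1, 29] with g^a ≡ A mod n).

Try successive powers of 13 modulo 31:
13^1 ≡ 13
13^2 ≡ 14
13^3 ≡ 27
13^4 ≡ 10
13^5 ≡ 6
Found: a = 5.

5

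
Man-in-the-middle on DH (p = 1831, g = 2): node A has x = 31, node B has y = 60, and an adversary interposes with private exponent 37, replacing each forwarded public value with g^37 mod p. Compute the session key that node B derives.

400

Node B receives an adversary's public value M = 2^37 mod 1831 instead of the honest one.
2^1 ≡ 2 (mod 1831)
2^2 = (2^1)^2 ≡ 2^2 = 4 ≡ 4 (mod 1831)
2^4 = (2^2)^2 ≡ 4^2 = 16 ≡ 16 (mod 1831)
2^8 = (2^4)^2 ≡ 16^2 = 256 ≡ 256 (mod 1831)
2^16 = (2^8)^2 ≡ 256^2 = 65536 ≡ 1451 (mod 1831)
2^32 = (2^16)^2 ≡ 1451^2 = 2105401 ≡ 1582 (mod 1831)
2^37 = 2^32 · 2^4 · 2^1 ≡ 1582 · 16 · 2 ≡ 1187 (mod 1831).
So M = 1187. Node B computes K = M^60 mod 1831.
1187^1 ≡ 1187 (mod 1831)
1187^2 = (1187^1)^2 ≡ 1187^2 = 1408969 ≡ 930 (mod 1831)
1187^4 = (1187^2)^2 ≡ 930^2 = 864900 ≡ 668 (mod 1831)
1187^8 = (1187^4)^2 ≡ 668^2 = 446224 ≡ 1291 (mod 1831)
1187^16 = (1187^8)^2 ≡ 1291^2 = 1666681 ≡ 471 (mod 1831)
1187^32 = (1187^16)^2 ≡ 471^2 = 221841 ≡ 290 (mod 1831)
1187^60 = 1187^32 · 1187^16 · 1187^8 · 1187^4 ≡ 290 · 471 · 1291 · 668 ≡ 400 (mod 1831).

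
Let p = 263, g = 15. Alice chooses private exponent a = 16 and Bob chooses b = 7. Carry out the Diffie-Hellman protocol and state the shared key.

256

Bob sends B = g^b mod p = 15^7 mod 263.
15^1 ≡ 15 (mod 263)
15^2 = (15^1)^2 ≡ 15^2 = 225 ≡ 225 (mod 263)
15^4 = (15^2)^2 ≡ 225^2 = 50625 ≡ 129 (mod 263)
15^7 = 15^4 · 15^2 · 15^1 ≡ 129 · 225 · 15 ≡ 110 (mod 263).
So B = 110. Alice then computes K = B^a mod p = 110^16 mod 263.
110^1 ≡ 110 (mod 263)
110^2 = (110^1)^2 ≡ 110^2 = 12100 ≡ 2 (mod 263)
110^4 = (110^2)^2 ≡ 2^2 = 4 ≡ 4 (mod 263)
110^8 = (110^4)^2 ≡ 4^2 = 16 ≡ 16 (mod 263)
110^16 = (110^8)^2 ≡ 16^2 = 256 ≡ 256 (mod 263)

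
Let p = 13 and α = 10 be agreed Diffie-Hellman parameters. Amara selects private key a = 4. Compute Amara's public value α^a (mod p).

3

Public value = 10^4 (mod 13).
10^1 ≡ 10 (mod 13)
10^2 = (10^1)^2 ≡ 10^2 = 100 ≡ 9 (mod 13)
10^4 = (10^2)^2 ≡ 9^2 = 81 ≡ 3 (mod 13)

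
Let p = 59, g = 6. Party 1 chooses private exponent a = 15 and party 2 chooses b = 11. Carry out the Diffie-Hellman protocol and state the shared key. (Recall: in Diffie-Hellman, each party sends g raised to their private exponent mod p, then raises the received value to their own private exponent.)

32

Party 2 sends B = g^b mod p = 6^11 mod 59.
6^1 ≡ 6 (mod 59)
6^2 = (6^1)^2 ≡ 6^2 = 36 ≡ 36 (mod 59)
6^4 = (6^2)^2 ≡ 36^2 = 1296 ≡ 57 (mod 59)
6^8 = (6^4)^2 ≡ 57^2 = 3249 ≡ 4 (mod 59)
6^11 = 6^8 · 6^2 · 6^1 ≡ 4 · 36 · 6 ≡ 38 (mod 59).
So B = 38. Party 1 then computes K = B^a mod p = 38^15 mod 59.
38^1 ≡ 38 (mod 59)
38^2 = (38^1)^2 ≡ 38^2 = 1444 ≡ 28 (mod 59)
38^4 = (38^2)^2 ≡ 28^2 = 784 ≡ 17 (mod 59)
38^8 = (38^4)^2 ≡ 17^2 = 289 ≡ 53 (mod 59)
38^15 = 38^8 · 38^4 · 38^2 · 38^1 ≡ 53 · 17 · 28 · 38 ≡ 32 (mod 59).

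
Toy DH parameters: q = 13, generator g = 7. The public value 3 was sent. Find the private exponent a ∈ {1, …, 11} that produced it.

Try successive powers of 7 modulo 13:
7^1 ≡ 7
7^2 ≡ 10
7^3 ≡ 5
7^4 ≡ 9
7^5 ≡ 11
7^6 ≡ 12
7^7 ≡ 6
7^8 ≡ 3
Found: a = 8.

8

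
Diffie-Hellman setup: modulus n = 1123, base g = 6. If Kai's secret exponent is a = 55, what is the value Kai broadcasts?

173

Public value = 6^55 mod 1123.
6^1 ≡ 6 (mod 1123)
6^2 = (6^1)^2 ≡ 6^2 = 36 ≡ 36 (mod 1123)
6^4 = (6^2)^2 ≡ 36^2 = 1296 ≡ 173 (mod 1123)
6^8 = (6^4)^2 ≡ 173^2 = 29929 ≡ 731 (mod 1123)
6^16 = (6^8)^2 ≡ 731^2 = 534361 ≡ 936 (mod 1123)
6^32 = (6^16)^2 ≡ 936^2 = 876096 ≡ 156 (mod 1123)
6^55 = 6^32 · 6^16 · 6^4 · 6^2 · 6^1 ≡ 156 · 936 · 173 · 36 · 6 ≡ 173 (mod 1123).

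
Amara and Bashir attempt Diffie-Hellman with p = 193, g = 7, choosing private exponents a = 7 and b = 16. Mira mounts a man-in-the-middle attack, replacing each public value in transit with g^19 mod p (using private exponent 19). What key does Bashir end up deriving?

Bashir receives Mira's public value M = 7^19 mod 193 instead of the honest one.
7^1 ≡ 7 (mod 193)
7^2 = (7^1)^2 ≡ 7^2 = 49 ≡ 49 (mod 193)
7^4 = (7^2)^2 ≡ 49^2 = 2401 ≡ 85 (mod 193)
7^8 = (7^4)^2 ≡ 85^2 = 7225 ≡ 84 (mod 193)
7^16 = (7^8)^2 ≡ 84^2 = 7056 ≡ 108 (mod 193)
7^19 = 7^16 · 7^2 · 7^1 ≡ 108 · 49 · 7 ≡ 181 (mod 193).
So M = 181. Bashir computes K = M^16 mod 193.
181^1 ≡ 181 (mod 193)
181^2 = (181^1)^2 ≡ 181^2 = 32761 ≡ 144 (mod 193)
181^4 = (181^2)^2 ≡ 144^2 = 20736 ≡ 85 (mod 193)
181^8 = (181^4)^2 ≡ 85^2 = 7225 ≡ 84 (mod 193)
181^16 = (181^8)^2 ≡ 84^2 = 7056 ≡ 108 (mod 193)

108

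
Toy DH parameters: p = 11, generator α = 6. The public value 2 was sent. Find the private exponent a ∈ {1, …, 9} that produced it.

9

Try successive powers of 6 modulo 11:
6^1 ≡ 6
6^2 ≡ 3
6^3 ≡ 7
6^4 ≡ 9
6^5 ≡ 10
6^6 ≡ 5
6^7 ≡ 8
6^8 ≡ 4
6^9 ≡ 2
Found: a = 9.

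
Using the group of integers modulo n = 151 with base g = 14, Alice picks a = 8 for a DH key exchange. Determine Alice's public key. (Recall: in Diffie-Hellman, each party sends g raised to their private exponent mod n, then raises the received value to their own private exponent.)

Public value = 14^8 mod 151.
14^1 ≡ 14 (mod 151)
14^2 = (14^1)^2 ≡ 14^2 = 196 ≡ 45 (mod 151)
14^4 = (14^2)^2 ≡ 45^2 = 2025 ≡ 62 (mod 151)
14^8 = (14^4)^2 ≡ 62^2 = 3844 ≡ 69 (mod 151)

69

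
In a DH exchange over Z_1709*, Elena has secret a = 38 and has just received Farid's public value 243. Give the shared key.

173

Shared key K = 243^38 mod 1709.
243^1 ≡ 243 (mod 1709)
243^2 = (243^1)^2 ≡ 243^2 = 59049 ≡ 943 (mod 1709)
243^4 = (243^2)^2 ≡ 943^2 = 889249 ≡ 569 (mod 1709)
243^8 = (243^4)^2 ≡ 569^2 = 323761 ≡ 760 (mod 1709)
243^16 = (243^8)^2 ≡ 760^2 = 577600 ≡ 1667 (mod 1709)
243^32 = (243^16)^2 ≡ 1667^2 = 2778889 ≡ 55 (mod 1709)
243^38 = 243^32 · 243^4 · 243^2 ≡ 55 · 569 · 943 ≡ 173 (mod 1709).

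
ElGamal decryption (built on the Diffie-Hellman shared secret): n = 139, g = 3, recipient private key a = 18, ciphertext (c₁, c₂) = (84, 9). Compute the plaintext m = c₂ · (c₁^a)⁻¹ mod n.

13

Shared mask s = c₁^a mod n = 84^18 mod 139.
84^1 ≡ 84 (mod 139)
84^2 = (84^1)^2 ≡ 84^2 = 7056 ≡ 106 (mod 139)
84^4 = (84^2)^2 ≡ 106^2 = 11236 ≡ 116 (mod 139)
84^8 = (84^4)^2 ≡ 116^2 = 13456 ≡ 112 (mod 139)
84^16 = (84^8)^2 ≡ 112^2 = 12544 ≡ 34 (mod 139)
84^18 = 84^16 · 84^2 ≡ 34 · 106 ≡ 129 (mod 139).
So s = 129; s⁻¹ ≡ 125 (mod 139).
m = c₂ · s⁻¹ mod 139 = 9 · 125 mod 139 = 13.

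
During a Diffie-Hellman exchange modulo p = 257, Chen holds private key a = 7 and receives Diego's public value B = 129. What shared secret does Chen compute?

255

Shared key K = 129^7 mod 257.
129^1 ≡ 129 (mod 257)
129^2 = (129^1)^2 ≡ 129^2 = 16641 ≡ 193 (mod 257)
129^4 = (129^2)^2 ≡ 193^2 = 37249 ≡ 241 (mod 257)
129^7 = 129^4 · 129^2 · 129^1 ≡ 241 · 193 · 129 ≡ 255 (mod 257).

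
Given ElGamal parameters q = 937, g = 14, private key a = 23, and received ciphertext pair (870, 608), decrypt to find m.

492

Shared mask s = c₁^a mod q = 870^23 mod 937.
870^1 ≡ 870 (mod 937)
870^2 = (870^1)^2 ≡ 870^2 = 756900 ≡ 741 (mod 937)
870^4 = (870^2)^2 ≡ 741^2 = 549081 ≡ 936 (mod 937)
870^8 = (870^4)^2 ≡ 936^2 = 876096 ≡ 1 (mod 937)
870^16 = (870^8)^2 ≡ 1^2 = 1 ≡ 1 (mod 937)
870^23 = 870^16 · 870^4 · 870^2 · 870^1 ≡ 1 · 936 · 741 · 870 ≡ 923 (mod 937).
So s = 923; s⁻¹ ≡ 870 (mod 937).
m = c₂ · s⁻¹ mod 937 = 608 · 870 mod 937 = 492.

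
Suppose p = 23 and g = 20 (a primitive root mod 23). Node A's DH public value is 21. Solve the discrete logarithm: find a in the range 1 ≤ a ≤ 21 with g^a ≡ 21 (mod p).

7

Try successive powers of 20 modulo 23:
20^1 ≡ 20
20^2 ≡ 9
20^3 ≡ 19
20^4 ≡ 12
20^5 ≡ 10
20^6 ≡ 16
20^7 ≡ 21
Found: a = 7.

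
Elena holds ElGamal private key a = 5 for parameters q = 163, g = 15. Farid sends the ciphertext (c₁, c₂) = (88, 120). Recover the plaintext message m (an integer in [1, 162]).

50

Shared mask s = c₁^a mod q = 88^5 mod 163.
88^1 ≡ 88 (mod 163)
88^2 = (88^1)^2 ≡ 88^2 = 7744 ≡ 83 (mod 163)
88^4 = (88^2)^2 ≡ 83^2 = 6889 ≡ 43 (mod 163)
88^5 = 88^4 · 88^1 ≡ 43 · 88 ≡ 35 (mod 163).
So s = 35; s⁻¹ ≡ 14 (mod 163).
m = c₂ · s⁻¹ mod 163 = 120 · 14 mod 163 = 50.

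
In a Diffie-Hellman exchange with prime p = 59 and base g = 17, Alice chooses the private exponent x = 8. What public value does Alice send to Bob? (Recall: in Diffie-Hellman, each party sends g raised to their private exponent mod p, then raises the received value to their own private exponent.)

57

Public value = 17^8 (mod 59).
17^1 ≡ 17 (mod 59)
17^2 = (17^1)^2 ≡ 17^2 = 289 ≡ 53 (mod 59)
17^4 = (17^2)^2 ≡ 53^2 = 2809 ≡ 36 (mod 59)
17^8 = (17^4)^2 ≡ 36^2 = 1296 ≡ 57 (mod 59)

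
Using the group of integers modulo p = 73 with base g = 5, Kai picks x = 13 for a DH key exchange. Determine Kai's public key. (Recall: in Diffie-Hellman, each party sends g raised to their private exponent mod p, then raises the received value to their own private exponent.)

Public value = 5^{13} \pmod{73}.
5^1 ≡ 5 (mod 73)
5^2 = (5^1)^2 ≡ 5^2 = 25 ≡ 25 (mod 73)
5^4 = (5^2)^2 ≡ 25^2 = 625 ≡ 41 (mod 73)
5^8 = (5^4)^2 ≡ 41^2 = 1681 ≡ 2 (mod 73)
5^13 = 5^8 · 5^4 · 5^1 ≡ 2 · 41 · 5 ≡ 45 (mod 73).

45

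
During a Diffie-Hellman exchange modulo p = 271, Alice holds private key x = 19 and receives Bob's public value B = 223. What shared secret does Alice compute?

110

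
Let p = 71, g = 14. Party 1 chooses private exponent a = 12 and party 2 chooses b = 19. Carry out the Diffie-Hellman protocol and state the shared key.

Party 2 sends B = g^b mod p = 14^19 mod 71.
14^1 ≡ 14 (mod 71)
14^2 = (14^1)^2 ≡ 14^2 = 196 ≡ 54 (mod 71)
14^4 = (14^2)^2 ≡ 54^2 = 2916 ≡ 5 (mod 71)
14^8 = (14^4)^2 ≡ 5^2 = 25 ≡ 25 (mod 71)
14^16 = (14^8)^2 ≡ 25^2 = 625 ≡ 57 (mod 71)
14^19 = 14^16 · 14^2 · 14^1 ≡ 57 · 54 · 14 ≡ 66 (mod 71).
So B = 66. Party 1 then computes K = B^a mod p = 66^12 mod 71.
66^1 ≡ 66 (mod 71)
66^2 = (66^1)^2 ≡ 66^2 = 4356 ≡ 25 (mod 71)
66^4 = (66^2)^2 ≡ 25^2 = 625 ≡ 57 (mod 71)
66^8 = (66^4)^2 ≡ 57^2 = 3249 ≡ 54 (mod 71)
66^12 = 66^8 · 66^4 ≡ 54 · 57 ≡ 25 (mod 71).

25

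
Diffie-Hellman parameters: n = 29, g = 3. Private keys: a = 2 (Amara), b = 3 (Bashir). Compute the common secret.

4

Amara sends A = g^a mod n = 3^2 mod 29.
3^1 ≡ 3 (mod 29)
3^2 = (3^1)^2 ≡ 3^2 = 9 ≡ 9 (mod 29)
So A = 9. Bashir then computes K = A^b mod n = 9^3 mod 29.
9^1 ≡ 9 (mod 29)
9^2 = (9^1)^2 ≡ 9^2 = 81 ≡ 23 (mod 29)
9^3 = 9^2 · 9^1 ≡ 23 · 9 ≡ 4 (mod 29).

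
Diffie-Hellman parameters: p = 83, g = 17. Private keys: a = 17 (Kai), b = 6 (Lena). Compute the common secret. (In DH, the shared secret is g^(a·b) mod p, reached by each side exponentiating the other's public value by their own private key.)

25

Kai sends A = g^a mod p = 17^17 mod 83.
17^1 ≡ 17 (mod 83)
17^2 = (17^1)^2 ≡ 17^2 = 289 ≡ 40 (mod 83)
17^4 = (17^2)^2 ≡ 40^2 = 1600 ≡ 23 (mod 83)
17^8 = (17^4)^2 ≡ 23^2 = 529 ≡ 31 (mod 83)
17^16 = (17^8)^2 ≡ 31^2 = 961 ≡ 48 (mod 83)
17^17 = 17^16 · 17^1 ≡ 48 · 17 ≡ 69 (mod 83).
So A = 69. Lena then computes K = A^b mod p = 69^6 mod 83.
69^1 ≡ 69 (mod 83)
69^2 = (69^1)^2 ≡ 69^2 = 4761 ≡ 30 (mod 83)
69^4 = (69^2)^2 ≡ 30^2 = 900 ≡ 70 (mod 83)
69^6 = 69^4 · 69^2 ≡ 70 · 30 ≡ 25 (mod 83).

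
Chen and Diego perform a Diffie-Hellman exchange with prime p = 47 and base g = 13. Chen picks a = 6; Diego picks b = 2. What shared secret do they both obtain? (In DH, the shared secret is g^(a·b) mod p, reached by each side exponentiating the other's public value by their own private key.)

9

Diego sends B = g^b mod p = 13^2 mod 47.
13^1 ≡ 13 (mod 47)
13^2 = (13^1)^2 ≡ 13^2 = 169 ≡ 28 (mod 47)
So B = 28. Chen then computes K = B^a mod p = 28^6 mod 47.
28^1 ≡ 28 (mod 47)
28^2 = (28^1)^2 ≡ 28^2 = 784 ≡ 32 (mod 47)
28^4 = (28^2)^2 ≡ 32^2 = 1024 ≡ 37 (mod 47)
28^6 = 28^4 · 28^2 ≡ 37 · 32 ≡ 9 (mod 47).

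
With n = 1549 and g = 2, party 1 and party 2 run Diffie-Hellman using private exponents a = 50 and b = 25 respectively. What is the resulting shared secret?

622

Party 2 sends B = g^b mod n = 2^25 mod 1549.
2^1 ≡ 2 (mod 1549)
2^2 = (2^1)^2 ≡ 2^2 = 4 ≡ 4 (mod 1549)
2^4 = (2^2)^2 ≡ 4^2 = 16 ≡ 16 (mod 1549)
2^8 = (2^4)^2 ≡ 16^2 = 256 ≡ 256 (mod 1549)
2^16 = (2^8)^2 ≡ 256^2 = 65536 ≡ 478 (mod 1549)
2^25 = 2^16 · 2^8 · 2^1 ≡ 478 · 256 · 2 ≡ 1543 (mod 1549).
So B = 1543. Party 1 then computes K = B^a mod n = 1543^50 mod 1549.
1543^1 ≡ 1543 (mod 1549)
1543^2 = (1543^1)^2 ≡ 1543^2 = 2380849 ≡ 36 (mod 1549)
1543^4 = (1543^2)^2 ≡ 36^2 = 1296 ≡ 1296 (mod 1549)
1543^8 = (1543^4)^2 ≡ 1296^2 = 1679616 ≡ 500 (mod 1549)
1543^16 = (1543^8)^2 ≡ 500^2 = 250000 ≡ 611 (mod 1549)
1543^32 = (1543^16)^2 ≡ 611^2 = 373321 ≡ 12 (mod 1549)
1543^50 = 1543^32 · 1543^16 · 1543^2 ≡ 12 · 611 · 36 ≡ 622 (mod 1549).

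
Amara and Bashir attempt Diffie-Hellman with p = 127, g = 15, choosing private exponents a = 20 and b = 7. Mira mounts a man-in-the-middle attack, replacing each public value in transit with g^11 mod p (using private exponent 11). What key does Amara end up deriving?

Amara receives Mira's public value M = 15^11 mod 127 instead of the honest one.
15^1 ≡ 15 (mod 127)
15^2 = (15^1)^2 ≡ 15^2 = 225 ≡ 98 (mod 127)
15^4 = (15^2)^2 ≡ 98^2 = 9604 ≡ 79 (mod 127)
15^8 = (15^4)^2 ≡ 79^2 = 6241 ≡ 18 (mod 127)
15^11 = 15^8 · 15^2 · 15^1 ≡ 18 · 98 · 15 ≡ 44 (mod 127).
So M = 44. Amara computes K = M^20 mod 127.
44^1 ≡ 44 (mod 127)
44^2 = (44^1)^2 ≡ 44^2 = 1936 ≡ 31 (mod 127)
44^4 = (44^2)^2 ≡ 31^2 = 961 ≡ 72 (mod 127)
44^8 = (44^4)^2 ≡ 72^2 = 5184 ≡ 104 (mod 127)
44^16 = (44^8)^2 ≡ 104^2 = 10816 ≡ 21 (mod 127)
44^20 = 44^16 · 44^4 ≡ 21 · 72 ≡ 115 (mod 127).

115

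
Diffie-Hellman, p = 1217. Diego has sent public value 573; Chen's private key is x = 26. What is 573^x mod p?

Shared key K = 573^26 mod 1217.
573^1 ≡ 573 (mod 1217)
573^2 = (573^1)^2 ≡ 573^2 = 328329 ≡ 956 (mod 1217)
573^4 = (573^2)^2 ≡ 956^2 = 913936 ≡ 1186 (mod 1217)
573^8 = (573^4)^2 ≡ 1186^2 = 1406596 ≡ 961 (mod 1217)
573^16 = (573^8)^2 ≡ 961^2 = 923521 ≡ 1035 (mod 1217)
573^26 = 573^16 · 573^8 · 573^2 ≡ 1035 · 961 · 956 ≡ 969 (mod 1217).

969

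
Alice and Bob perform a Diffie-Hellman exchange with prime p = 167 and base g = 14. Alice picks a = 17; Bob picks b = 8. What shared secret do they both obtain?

Alice sends A = g^a mod p = 14^17 mod 167.
14^1 ≡ 14 (mod 167)
14^2 = (14^1)^2 ≡ 14^2 = 196 ≡ 29 (mod 167)
14^4 = (14^2)^2 ≡ 29^2 = 841 ≡ 6 (mod 167)
14^8 = (14^4)^2 ≡ 6^2 = 36 ≡ 36 (mod 167)
14^16 = (14^8)^2 ≡ 36^2 = 1296 ≡ 127 (mod 167)
14^17 = 14^16 · 14^1 ≡ 127 · 14 ≡ 108 (mod 167).
So A = 108. Bob then computes K = A^b mod p = 108^8 mod 167.
108^1 ≡ 108 (mod 167)
108^2 = (108^1)^2 ≡ 108^2 = 11664 ≡ 141 (mod 167)
108^4 = (108^2)^2 ≡ 141^2 = 19881 ≡ 8 (mod 167)
108^8 = (108^4)^2 ≡ 8^2 = 64 ≡ 64 (mod 167)

64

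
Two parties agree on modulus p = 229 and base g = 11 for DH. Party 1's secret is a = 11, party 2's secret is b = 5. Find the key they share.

176

Party 2 sends B = g^b mod p = 11^5 mod 229.
11^1 ≡ 11 (mod 229)
11^2 = (11^1)^2 ≡ 11^2 = 121 ≡ 121 (mod 229)
11^4 = (11^2)^2 ≡ 121^2 = 14641 ≡ 214 (mod 229)
11^5 = 11^4 · 11^1 ≡ 214 · 11 ≡ 64 (mod 229).
So B = 64. Party 1 then computes K = B^a mod p = 64^11 mod 229.
64^1 ≡ 64 (mod 229)
64^2 = (64^1)^2 ≡ 64^2 = 4096 ≡ 203 (mod 229)
64^4 = (64^2)^2 ≡ 203^2 = 41209 ≡ 218 (mod 229)
64^8 = (64^4)^2 ≡ 218^2 = 47524 ≡ 121 (mod 229)
64^11 = 64^8 · 64^2 · 64^1 ≡ 121 · 203 · 64 ≡ 176 (mod 229).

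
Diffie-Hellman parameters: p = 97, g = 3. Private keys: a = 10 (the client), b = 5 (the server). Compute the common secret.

The server sends B = g^b mod p = 3^5 mod 97.
3^1 ≡ 3 (mod 97)
3^2 = (3^1)^2 ≡ 3^2 = 9 ≡ 9 (mod 97)
3^4 = (3^2)^2 ≡ 9^2 = 81 ≡ 81 (mod 97)
3^5 = 3^4 · 3^1 ≡ 81 · 3 ≡ 49 (mod 97).
So B = 49. The client then computes K = B^a mod p = 49^10 mod 97.
49^1 ≡ 49 (mod 97)
49^2 = (49^1)^2 ≡ 49^2 = 2401 ≡ 73 (mod 97)
49^4 = (49^2)^2 ≡ 73^2 = 5329 ≡ 91 (mod 97)
49^8 = (49^4)^2 ≡ 91^2 = 8281 ≡ 36 (mod 97)
49^10 = 49^8 · 49^2 ≡ 36 · 73 ≡ 9 (mod 97).

9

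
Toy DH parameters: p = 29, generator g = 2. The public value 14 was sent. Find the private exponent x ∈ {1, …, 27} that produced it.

Try successive powers of 2 modulo 29:
2^1 ≡ 2
2^2 ≡ 4
2^3 ≡ 8
2^4 ≡ 16
2^5 ≡ 3
2^6 ≡ 6
2^7 ≡ 12
2^8 ≡ 24
2^9 ≡ 19
2^10 ≡ 9
2^11 ≡ 18
2^12 ≡ 7
2^13 ≡ 14
Found: x = 13.

13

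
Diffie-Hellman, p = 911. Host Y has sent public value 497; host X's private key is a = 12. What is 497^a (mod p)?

900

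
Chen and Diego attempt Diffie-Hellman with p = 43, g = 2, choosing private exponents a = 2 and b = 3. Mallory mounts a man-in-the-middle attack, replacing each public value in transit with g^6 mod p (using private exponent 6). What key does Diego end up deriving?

16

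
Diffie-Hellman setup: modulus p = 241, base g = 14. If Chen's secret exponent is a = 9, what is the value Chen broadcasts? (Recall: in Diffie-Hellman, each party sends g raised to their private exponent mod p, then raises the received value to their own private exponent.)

Public value = 14^9 (mod 241).
14^1 ≡ 14 (mod 241)
14^2 = (14^1)^2 ≡ 14^2 = 196 ≡ 196 (mod 241)
14^4 = (14^2)^2 ≡ 196^2 = 38416 ≡ 97 (mod 241)
14^8 = (14^4)^2 ≡ 97^2 = 9409 ≡ 10 (mod 241)
14^9 = 14^8 · 14^1 ≡ 10 · 14 ≡ 140 (mod 241).

140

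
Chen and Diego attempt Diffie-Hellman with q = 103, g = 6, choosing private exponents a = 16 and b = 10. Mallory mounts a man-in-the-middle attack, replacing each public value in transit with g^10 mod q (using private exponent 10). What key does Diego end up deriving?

Diego receives Mallory's public value M = 6^10 mod 103 instead of the honest one.
6^1 ≡ 6 (mod 103)
6^2 = (6^1)^2 ≡ 6^2 = 36 ≡ 36 (mod 103)
6^4 = (6^2)^2 ≡ 36^2 = 1296 ≡ 60 (mod 103)
6^8 = (6^4)^2 ≡ 60^2 = 3600 ≡ 98 (mod 103)
6^10 = 6^8 · 6^2 ≡ 98 · 36 ≡ 26 (mod 103).
So M = 26. Diego computes K = M^10 mod 103.
26^1 ≡ 26 (mod 103)
26^2 = (26^1)^2 ≡ 26^2 = 676 ≡ 58 (mod 103)
26^4 = (26^2)^2 ≡ 58^2 = 3364 ≡ 68 (mod 103)
26^8 = (26^4)^2 ≡ 68^2 = 4624 ≡ 92 (mod 103)
26^10 = 26^8 · 26^2 ≡ 92 · 58 ≡ 83 (mod 103).

83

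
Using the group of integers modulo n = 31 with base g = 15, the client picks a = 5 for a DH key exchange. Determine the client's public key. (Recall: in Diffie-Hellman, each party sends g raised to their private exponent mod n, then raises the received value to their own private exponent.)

30

Public value = 15^5 mod 31.
15^1 ≡ 15 (mod 31)
15^2 = (15^1)^2 ≡ 15^2 = 225 ≡ 8 (mod 31)
15^4 = (15^2)^2 ≡ 8^2 = 64 ≡ 2 (mod 31)
15^5 = 15^4 · 15^1 ≡ 2 · 15 ≡ 30 (mod 31).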